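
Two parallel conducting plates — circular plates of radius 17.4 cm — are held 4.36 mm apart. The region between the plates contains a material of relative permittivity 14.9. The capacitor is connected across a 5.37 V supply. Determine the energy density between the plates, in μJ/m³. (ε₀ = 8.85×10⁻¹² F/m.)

E = V/d = 5.37 / 4.36×10⁻³ = 1.23×10³ V/m.
u = ½κε₀E² = ½ × 14.9 × 8.85×10⁻¹² × (1.23×10³)² = 1.00×10⁻⁴ J/m³.

u ≈ 100 μJ/m³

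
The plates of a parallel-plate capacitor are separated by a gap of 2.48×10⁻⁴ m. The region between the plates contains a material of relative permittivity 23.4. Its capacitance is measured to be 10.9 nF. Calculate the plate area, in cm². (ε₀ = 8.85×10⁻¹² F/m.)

A ≈ 131 cm²

A = Cd/(κε₀) = 1.09×10⁻⁸ × 2.48×10⁻⁴ / (23.4 × 8.85×10⁻¹²) = 1.31×10⁻² m².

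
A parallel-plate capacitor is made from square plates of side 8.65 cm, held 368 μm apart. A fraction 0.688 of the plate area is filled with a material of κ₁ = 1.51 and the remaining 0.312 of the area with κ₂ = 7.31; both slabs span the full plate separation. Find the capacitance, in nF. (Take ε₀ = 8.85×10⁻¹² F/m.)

A = (8.65 cm)² = 7.48×10⁻³ m².
Side-by-side slabs ⇒ two capacitors in parallel, each spanning the full gap.
C₁ = κ₁ε₀A₁/d = 1.51 × 8.85×10⁻¹² × 5.15×10⁻³ / 3.68×10⁻⁴ = 1.87×10⁻¹⁰ F.
C₂ = κ₂ε₀A₂/d = 7.31 × 8.85×10⁻¹² × 2.33×10⁻³ / 3.68×10⁻⁴ = 4.10×10⁻¹⁰ F.
C = C₁ + C₂ = 5.97×10⁻¹⁰ F.

C ≈ 0.597 nF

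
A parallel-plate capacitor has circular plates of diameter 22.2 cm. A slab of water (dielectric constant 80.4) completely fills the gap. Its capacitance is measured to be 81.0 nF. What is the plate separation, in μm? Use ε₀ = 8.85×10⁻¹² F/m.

340 μm

A = π(22.2/2 cm)² = 3.87×10⁻² m².
d = κε₀A/C = 80.4 × 8.85×10⁻¹² × 3.87×10⁻² / 8.10×10⁻⁸ = 3.40×10⁻⁴ m.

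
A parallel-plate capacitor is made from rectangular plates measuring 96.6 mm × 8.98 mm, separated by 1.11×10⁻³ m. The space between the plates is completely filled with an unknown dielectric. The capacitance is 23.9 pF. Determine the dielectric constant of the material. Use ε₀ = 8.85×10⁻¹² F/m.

A = 96.6 × 8.98 mm² = 8.67×10⁻⁴ m².
κ = Cd/(ε₀A) = 2.39×10⁻¹¹ × 1.11×10⁻³ / (8.85×10⁻¹² × 8.67×10⁻⁴) = 3.46.

3.46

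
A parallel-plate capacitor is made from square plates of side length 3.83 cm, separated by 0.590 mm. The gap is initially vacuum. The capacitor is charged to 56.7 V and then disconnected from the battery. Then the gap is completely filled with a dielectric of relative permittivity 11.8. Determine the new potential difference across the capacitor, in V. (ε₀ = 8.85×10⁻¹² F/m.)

A = (3.83 cm)² = 1.47×10⁻³ m².
Initially C₁ = ε₀A/d = 8.85×10⁻¹² × 1.47×10⁻³ / 5.90×10⁻⁴ = 2.20×10⁻¹¹ F.
V₁ = 56.7 V.
Isolated ⇒ Q is held fixed. C₂ = 11.8 C₁ and V = Q/C, so V₂/V₁ = C₁/C₂ = 0.0847.
V₂ = 0.0847 × 56.7 = 4.81 V.

4.81 V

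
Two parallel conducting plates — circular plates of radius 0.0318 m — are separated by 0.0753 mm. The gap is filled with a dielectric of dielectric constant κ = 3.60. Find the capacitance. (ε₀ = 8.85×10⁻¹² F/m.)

A = π(0.0318 m)² = 3.18×10⁻³ m².
C = κε₀A/d = 3.60 × 8.85×10⁻¹² × 3.18×10⁻³ / 7.53×10⁻⁵ = 1.34×10⁻⁹ F.

1.34 nF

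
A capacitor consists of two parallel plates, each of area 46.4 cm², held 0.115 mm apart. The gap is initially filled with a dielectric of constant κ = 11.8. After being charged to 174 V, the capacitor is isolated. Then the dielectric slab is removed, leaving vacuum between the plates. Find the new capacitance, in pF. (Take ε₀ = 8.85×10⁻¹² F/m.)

357 pF

A = 46.4 cm² = 4.64×10⁻³ m².
Initially C₁ = κε₀A/d = 11.8 × 8.85×10⁻¹² × 4.64×10⁻³ / 1.15×10⁻⁴ = 4.21×10⁻⁹ F.
C = κε₀A/d scales with κ, so C₂/C₁ = 1/κ = 1/11.8 = 0.0847.
C₂ = 0.0847 × 4.21×10⁻⁹ = 3.57×10⁻¹⁰ F.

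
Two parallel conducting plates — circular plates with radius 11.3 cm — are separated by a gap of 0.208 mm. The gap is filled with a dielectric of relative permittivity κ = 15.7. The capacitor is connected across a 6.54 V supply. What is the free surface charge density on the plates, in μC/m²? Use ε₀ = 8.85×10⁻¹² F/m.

σ ≈ 4.37 μC/m²

A = π(11.3 cm)² = 4.01×10⁻² m².
C = κε₀A/d = 15.7 × 8.85×10⁻¹² × 4.01×10⁻² / 2.08×10⁻⁴ = 2.68×10⁻⁸ F.
σ = Q/A = CV/A = 2.68×10⁻⁸ × 6.54 / 4.01×10⁻² = 4.37×10⁻⁶ C/m².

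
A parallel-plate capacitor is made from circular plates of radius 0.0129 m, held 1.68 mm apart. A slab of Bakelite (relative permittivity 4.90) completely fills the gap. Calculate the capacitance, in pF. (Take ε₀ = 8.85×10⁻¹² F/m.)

13.5 pF

A = π(0.0129 m)² = 5.23×10⁻⁴ m².
C = κε₀A/d = 4.90 × 8.85×10⁻¹² × 5.23×10⁻⁴ / 1.68×10⁻³ = 1.35×10⁻¹¹ F.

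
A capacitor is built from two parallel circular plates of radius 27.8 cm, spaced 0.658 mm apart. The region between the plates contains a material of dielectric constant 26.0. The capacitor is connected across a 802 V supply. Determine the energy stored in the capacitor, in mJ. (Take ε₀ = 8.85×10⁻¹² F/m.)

A = π(27.8 cm)² = 0.243 m².
C = κε₀A/d = 26.0 × 8.85×10⁻¹² × 0.243 / 6.58×10⁻⁴ = 8.49×10⁻⁸ F.
U = ½CV² = ½ × 8.49×10⁻⁸ × (802)² = 2.73×10⁻² J.

U ≈ 27.3 mJ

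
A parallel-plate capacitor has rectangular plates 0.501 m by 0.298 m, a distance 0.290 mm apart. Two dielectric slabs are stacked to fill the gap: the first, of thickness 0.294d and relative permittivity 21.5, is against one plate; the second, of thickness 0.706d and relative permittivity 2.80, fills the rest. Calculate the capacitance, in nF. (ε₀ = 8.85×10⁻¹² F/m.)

A = 0.501 × 0.298 m² = 0.149 m².
Stacked slabs ⇒ two capacitors in series, each with the full plate area.
C₁ = κ₁ε₀A/d₁ = 21.5 × 8.85×10⁻¹² × 0.149 / 8.53×10⁻⁵ = 3.33×10⁻⁷ F.
C₂ = κ₂ε₀A/d₂ = 2.80 × 8.85×10⁻¹² × 0.149 / 2.05×10⁻⁴ = 1.81×10⁻⁸ F.
C = (1/C₁ + 1/C₂)⁻¹ = 1.71×10⁻⁸ F.

C ≈ 17.1 nF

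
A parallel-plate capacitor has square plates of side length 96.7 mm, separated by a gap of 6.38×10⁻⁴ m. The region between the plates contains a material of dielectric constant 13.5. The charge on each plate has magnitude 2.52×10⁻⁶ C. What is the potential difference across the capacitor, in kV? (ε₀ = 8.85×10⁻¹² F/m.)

V ≈ 1.44 kV

A = (96.7 mm)² = 9.35×10⁻³ m².
C = κε₀A/d = 13.5 × 8.85×10⁻¹² × 9.35×10⁻³ / 6.38×10⁻⁴ = 1.75×10⁻⁹ F.
V = Q/C = 2.52×10⁻⁶ / 1.75×10⁻⁹ = 1.44×10³ V.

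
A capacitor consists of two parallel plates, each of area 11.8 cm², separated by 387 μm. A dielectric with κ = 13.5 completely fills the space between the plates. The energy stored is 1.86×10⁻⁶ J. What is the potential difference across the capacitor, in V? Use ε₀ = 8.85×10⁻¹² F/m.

A = 11.8 cm² = 1.18×10⁻³ m².
C = κε₀A/d = 13.5 × 8.85×10⁻¹² × 1.18×10⁻³ / 3.87×10⁻⁴ = 3.64×10⁻¹⁰ F.
V = √(2U/C) = √(2 × 1.86×10⁻⁶ / 3.64×10⁻¹⁰) = 1.01×10² V.

V ≈ 101 V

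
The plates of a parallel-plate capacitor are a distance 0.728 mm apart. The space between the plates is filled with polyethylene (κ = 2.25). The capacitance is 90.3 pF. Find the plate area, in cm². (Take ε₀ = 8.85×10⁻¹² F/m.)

A ≈ 33.0 cm²

A = Cd/(κε₀) = 9.03×10⁻¹¹ × 7.28×10⁻⁴ / (2.25 × 8.85×10⁻¹²) = 3.30×10⁻³ m².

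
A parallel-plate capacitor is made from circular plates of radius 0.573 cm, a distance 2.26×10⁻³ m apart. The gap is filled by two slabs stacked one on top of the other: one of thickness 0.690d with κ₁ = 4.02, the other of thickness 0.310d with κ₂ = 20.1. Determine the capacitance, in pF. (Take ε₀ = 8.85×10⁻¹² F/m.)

A = π(0.573 cm)² = 1.03×10⁻⁴ m².
Stacked slabs ⇒ two capacitors in series, each with the full plate area.
C₁ = κ₁ε₀A/d₁ = 4.02 × 8.85×10⁻¹² × 1.03×10⁻⁴ / 1.56×10⁻³ = 2.35×10⁻¹² F.
C₂ = κ₂ε₀A/d₂ = 20.1 × 8.85×10⁻¹² × 1.03×10⁻⁴ / 7.01×10⁻⁴ = 2.62×10⁻¹¹ F.
C = (1/C₁ + 1/C₂)⁻¹ = 2.16×10⁻¹² F.

2.16 pF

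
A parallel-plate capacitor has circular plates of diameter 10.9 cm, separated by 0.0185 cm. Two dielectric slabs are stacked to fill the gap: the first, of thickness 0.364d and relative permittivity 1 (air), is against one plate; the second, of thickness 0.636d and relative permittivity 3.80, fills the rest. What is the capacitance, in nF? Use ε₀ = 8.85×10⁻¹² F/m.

A = π(10.9/2 cm)² = 9.33×10⁻³ m².
Stacked slabs ⇒ two capacitors in series, each with the full plate area.
C₁ = κ₁ε₀A/d₁ = 1.00 × 8.85×10⁻¹² × 9.33×10⁻³ / 6.73×10⁻⁵ = 1.23×10⁻⁹ F.
C₂ = κ₂ε₀A/d₂ = 3.80 × 8.85×10⁻¹² × 9.33×10⁻³ / 1.18×10⁻⁴ = 2.67×10⁻⁹ F.
C = (1/C₁ + 1/C₂)⁻¹ = 8.40×10⁻¹⁰ F.

0.840 nF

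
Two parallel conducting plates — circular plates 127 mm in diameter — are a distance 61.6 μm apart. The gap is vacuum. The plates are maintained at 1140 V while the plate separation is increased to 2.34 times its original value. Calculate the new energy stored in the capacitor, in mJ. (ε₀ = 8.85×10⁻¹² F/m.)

U ≈ 0.505 mJ

A = π(127/2 mm)² = 1.27×10⁻² m².
Initially C₁ = ε₀A/d = 8.85×10⁻¹² × 1.27×10⁻² / 6.16×10⁻⁵ = 1.82×10⁻⁹ F.
U₁ = 1.18×10⁻³ J.
Battery connected ⇒ V is held fixed. C₂ = 0.427 C₁ and U = ½CV², so U₂/U₁ = C₂/C₁ = 0.427.
U₂ = 0.427 × 1.18×10⁻³ = 5.05×10⁻⁴ J.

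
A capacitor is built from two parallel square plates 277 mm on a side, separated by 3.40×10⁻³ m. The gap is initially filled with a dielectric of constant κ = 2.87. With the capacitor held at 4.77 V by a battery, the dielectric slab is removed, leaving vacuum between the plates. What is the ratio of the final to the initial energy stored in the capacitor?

U₂/U₁ ≈ 0.348

Battery connected ⇒ V is held fixed.
C₂ = 0.348 C₁ and U = ½CV², so U₂/U₁ = C₂/C₁ = 0.348.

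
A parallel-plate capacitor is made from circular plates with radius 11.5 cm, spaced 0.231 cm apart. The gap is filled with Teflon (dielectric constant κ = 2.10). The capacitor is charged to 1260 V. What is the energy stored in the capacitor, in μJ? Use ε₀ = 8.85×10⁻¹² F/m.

265 μJ

A = π(11.5 cm)² = 4.15×10⁻² m².
C = κε₀A/d = 2.10 × 8.85×10⁻¹² × 4.15×10⁻² / 2.31×10⁻³ = 3.34×10⁻¹⁰ F.
U = ½CV² = ½ × 3.34×10⁻¹⁰ × (1260)² = 2.65×10⁻⁴ J.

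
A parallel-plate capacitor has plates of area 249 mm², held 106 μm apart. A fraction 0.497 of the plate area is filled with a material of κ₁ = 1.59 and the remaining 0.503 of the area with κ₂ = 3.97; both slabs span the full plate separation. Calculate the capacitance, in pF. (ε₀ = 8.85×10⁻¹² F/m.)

A = 249 mm² = 2.49×10⁻⁴ m².
Side-by-side slabs ⇒ two capacitors in parallel, each spanning the full gap.
C₁ = κ₁ε₀A₁/d = 1.59 × 8.85×10⁻¹² × 1.24×10⁻⁴ / 1.06×10⁻⁴ = 1.64×10⁻¹¹ F.
C₂ = κ₂ε₀A₂/d = 3.97 × 8.85×10⁻¹² × 1.25×10⁻⁴ / 1.06×10⁻⁴ = 4.15×10⁻¹¹ F.
C = C₁ + C₂ = 5.79×10⁻¹¹ F.

57.9 pF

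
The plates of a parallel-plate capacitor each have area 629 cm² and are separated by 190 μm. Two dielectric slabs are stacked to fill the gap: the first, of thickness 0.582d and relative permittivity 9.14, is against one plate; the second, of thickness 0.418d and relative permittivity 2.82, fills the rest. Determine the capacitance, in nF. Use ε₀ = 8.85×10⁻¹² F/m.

C ≈ 13.8 nF

A = 629 cm² = 6.29×10⁻² m².
Stacked slabs ⇒ two capacitors in series, each with the full plate area.
C₁ = κ₁ε₀A/d₁ = 9.14 × 8.85×10⁻¹² × 6.29×10⁻² / 1.11×10⁻⁴ = 4.60×10⁻⁸ F.
C₂ = κ₂ε₀A/d₂ = 2.82 × 8.85×10⁻¹² × 6.29×10⁻² / 7.94×10⁻⁵ = 1.98×10⁻⁸ F.
C = (1/C₁ + 1/C₂)⁻¹ = 1.38×10⁻⁸ F.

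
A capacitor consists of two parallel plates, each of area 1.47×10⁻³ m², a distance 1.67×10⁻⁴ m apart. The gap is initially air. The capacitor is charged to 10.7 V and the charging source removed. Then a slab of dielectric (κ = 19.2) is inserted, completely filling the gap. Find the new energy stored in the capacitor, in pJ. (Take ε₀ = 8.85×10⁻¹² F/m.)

232 pJ

Initially C₁ = ε₀A/d = 8.85×10⁻¹² × 1.47×10⁻³ / 1.67×10⁻⁴ = 7.79×10⁻¹¹ F.
U₁ = 4.46×10⁻⁹ J.
Isolated ⇒ Q is held fixed. C₂ = 19.2 C₁ and U = Q²/(2C), so U₂/U₁ = C₁/C₂ = 0.0521.
U₂ = 0.0521 × 4.46×10⁻⁹ = 2.32×10⁻¹⁰ J.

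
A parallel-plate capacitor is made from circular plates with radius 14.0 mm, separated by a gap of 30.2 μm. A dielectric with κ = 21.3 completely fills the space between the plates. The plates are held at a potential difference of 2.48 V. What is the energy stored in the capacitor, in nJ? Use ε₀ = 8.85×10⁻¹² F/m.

A = π(14.0 mm)² = 6.16×10⁻⁴ m².
C = κε₀A/d = 21.3 × 8.85×10⁻¹² × 6.16×10⁻⁴ / 3.02×10⁻⁵ = 3.84×10⁻⁹ F.
U = ½CV² = ½ × 3.84×10⁻⁹ × (2.48)² = 1.18×10⁻⁸ J.

U ≈ 11.8 nJ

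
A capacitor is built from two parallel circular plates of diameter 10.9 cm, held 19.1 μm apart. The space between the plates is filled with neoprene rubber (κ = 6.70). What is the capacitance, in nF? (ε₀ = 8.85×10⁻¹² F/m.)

A = π(10.9/2 cm)² = 9.33×10⁻³ m².
C = κε₀A/d = 6.70 × 8.85×10⁻¹² × 9.33×10⁻³ / 1.91×10⁻⁵ = 2.90×10⁻⁸ F.

C ≈ 29.0 nF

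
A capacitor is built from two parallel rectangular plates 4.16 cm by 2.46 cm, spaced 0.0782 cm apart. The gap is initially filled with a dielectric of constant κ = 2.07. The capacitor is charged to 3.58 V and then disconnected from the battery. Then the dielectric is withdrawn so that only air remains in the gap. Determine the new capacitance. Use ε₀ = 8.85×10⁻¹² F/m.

A = 4.16 × 2.46 cm² = 1.02×10⁻³ m².
Initially C₁ = κε₀A/d = 2.07 × 8.85×10⁻¹² × 1.02×10⁻³ / 7.82×10⁻⁴ = 2.40×10⁻¹¹ F.
C = κε₀A/d scales with κ, so C₂/C₁ = 1/κ = 1/2.07 = 0.483.
C₂ = 0.483 × 2.40×10⁻¹¹ = 1.16×10⁻¹¹ F.

C ≈ 11.6 pF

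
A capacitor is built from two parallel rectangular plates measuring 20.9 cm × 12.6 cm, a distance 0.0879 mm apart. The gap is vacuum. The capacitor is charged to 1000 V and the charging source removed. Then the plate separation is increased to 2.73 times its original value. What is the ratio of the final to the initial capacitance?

C₂/C₁ ≈ 0.366

C = ε₀A/d scales as 1/d, so C₂/C₁ = d₁/d₂ = 1/2.73 = 0.366.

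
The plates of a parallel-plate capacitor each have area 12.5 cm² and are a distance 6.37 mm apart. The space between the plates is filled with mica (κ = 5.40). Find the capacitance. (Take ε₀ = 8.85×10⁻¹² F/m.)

C ≈ 9.38 pF

A = 12.5 cm² = 1.25×10⁻³ m².
C = κε₀A/d = 5.40 × 8.85×10⁻¹² × 1.25×10⁻³ / 6.37×10⁻³ = 9.38×10⁻¹² F.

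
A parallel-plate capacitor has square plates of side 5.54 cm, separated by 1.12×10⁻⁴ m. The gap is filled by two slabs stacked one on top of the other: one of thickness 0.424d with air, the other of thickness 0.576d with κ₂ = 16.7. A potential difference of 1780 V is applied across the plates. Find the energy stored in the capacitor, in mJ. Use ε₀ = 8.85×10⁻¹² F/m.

U ≈ 0.838 mJ

A = (5.54 cm)² = 3.07×10⁻³ m².
Stacked slabs ⇒ two capacitors in series, each with the full plate area.
C₁ = κ₁ε₀A/d₁ = 1.00 × 8.85×10⁻¹² × 3.07×10⁻³ / 4.75×10⁻⁵ = 5.72×10⁻¹⁰ F.
C₂ = κ₂ε₀A/d₂ = 16.7 × 8.85×10⁻¹² × 3.07×10⁻³ / 6.45×10⁻⁵ = 7.03×10⁻⁹ F.
C = (1/C₁ + 1/C₂)⁻¹ = 5.29×10⁻¹⁰ F.
U = ½CV² = ½ × 5.29×10⁻¹⁰ × (1780)² = 8.38×10⁻⁴ J.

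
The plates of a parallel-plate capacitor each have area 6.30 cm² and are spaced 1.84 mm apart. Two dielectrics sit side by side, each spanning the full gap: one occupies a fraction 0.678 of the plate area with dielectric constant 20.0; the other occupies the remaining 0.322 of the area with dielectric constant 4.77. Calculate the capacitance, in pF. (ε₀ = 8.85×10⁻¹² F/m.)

45.7 pF

A = 6.30 cm² = 6.30×10⁻⁴ m².
Side-by-side slabs ⇒ two capacitors in parallel, each spanning the full gap.
C₁ = κ₁ε₀A₁/d = 20.0 × 8.85×10⁻¹² × 4.27×10⁻⁴ / 1.84×10⁻³ = 4.11×10⁻¹¹ F.
C₂ = κ₂ε₀A₂/d = 4.77 × 8.85×10⁻¹² × 2.03×10⁻⁴ / 1.84×10⁻³ = 4.65×10⁻¹² F.
C = C₁ + C₂ = 4.57×10⁻¹¹ F.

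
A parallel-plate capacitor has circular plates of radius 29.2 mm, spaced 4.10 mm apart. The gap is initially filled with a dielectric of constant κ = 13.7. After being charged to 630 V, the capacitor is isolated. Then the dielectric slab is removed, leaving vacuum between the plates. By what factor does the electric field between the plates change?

13.7

Isolated ⇒ Q is held fixed.
V₂ = Q/C₂ = V₁/0.0730; E = V/d, so E₂/E₁ = (V₂/V₁)(d₁/d₂) = 13.7.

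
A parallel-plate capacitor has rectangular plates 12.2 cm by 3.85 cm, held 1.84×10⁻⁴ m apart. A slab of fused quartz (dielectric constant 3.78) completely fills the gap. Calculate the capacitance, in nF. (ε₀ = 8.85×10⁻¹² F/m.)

A = 12.2 × 3.85 cm² = 4.70×10⁻³ m².
C = κε₀A/d = 3.78 × 8.85×10⁻¹² × 4.70×10⁻³ / 1.84×10⁻⁴ = 8.54×10⁻¹⁰ F.

0.854 nF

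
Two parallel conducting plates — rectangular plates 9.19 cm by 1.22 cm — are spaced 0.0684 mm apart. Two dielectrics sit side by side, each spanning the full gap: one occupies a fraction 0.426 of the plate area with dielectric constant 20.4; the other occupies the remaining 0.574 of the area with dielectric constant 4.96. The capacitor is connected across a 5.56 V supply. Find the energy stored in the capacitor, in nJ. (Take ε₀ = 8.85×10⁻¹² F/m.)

U ≈ 25.9 nJ

A = 9.19 × 1.22 cm² = 1.12×10⁻³ m².
Side-by-side slabs ⇒ two capacitors in parallel, each spanning the full gap.
C₁ = κ₁ε₀A₁/d = 20.4 × 8.85×10⁻¹² × 4.78×10⁻⁴ / 6.84×10⁻⁵ = 1.26×10⁻⁹ F.
C₂ = κ₂ε₀A₂/d = 4.96 × 8.85×10⁻¹² × 6.44×10⁻⁴ / 6.84×10⁻⁵ = 4.13×10⁻¹⁰ F.
C = C₁ + C₂ = 1.67×10⁻⁹ F.
U = ½CV² = ½ × 1.67×10⁻⁹ × (5.56)² = 2.59×10⁻⁸ J.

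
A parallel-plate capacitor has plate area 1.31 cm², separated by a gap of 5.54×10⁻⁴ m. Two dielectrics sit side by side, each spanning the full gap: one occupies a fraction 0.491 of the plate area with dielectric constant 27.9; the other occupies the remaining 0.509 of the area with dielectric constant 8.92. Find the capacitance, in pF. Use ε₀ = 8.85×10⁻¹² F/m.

A = 1.31 cm² = 1.31×10⁻⁴ m².
Side-by-side slabs ⇒ two capacitors in parallel, each spanning the full gap.
C₁ = κ₁ε₀A₁/d = 27.9 × 8.85×10⁻¹² × 6.43×10⁻⁵ / 5.54×10⁻⁴ = 2.87×10⁻¹¹ F.
C₂ = κ₂ε₀A₂/d = 8.92 × 8.85×10⁻¹² × 6.67×10⁻⁵ / 5.54×10⁻⁴ = 9.50×10⁻¹² F.
C = C₁ + C₂ = 3.82×10⁻¹¹ F.

38.2 pF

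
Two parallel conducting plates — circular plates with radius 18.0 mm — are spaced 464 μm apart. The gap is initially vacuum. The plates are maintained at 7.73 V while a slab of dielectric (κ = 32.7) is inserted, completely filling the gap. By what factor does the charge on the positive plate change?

32.7

Battery connected ⇒ V is held fixed.
C₂ = 32.7 C₁ and Q = CV, so Q₂/Q₁ = C₂/C₁ = 32.7.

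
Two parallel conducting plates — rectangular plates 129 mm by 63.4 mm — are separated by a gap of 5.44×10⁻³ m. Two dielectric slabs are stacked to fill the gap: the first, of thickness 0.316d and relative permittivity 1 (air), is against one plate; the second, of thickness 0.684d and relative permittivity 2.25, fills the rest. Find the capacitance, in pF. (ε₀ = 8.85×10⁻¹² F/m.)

A = 129 × 63.4 mm² = 8.18×10⁻³ m².
Stacked slabs ⇒ two capacitors in series, each with the full plate area.
C₁ = κ₁ε₀A/d₁ = 1.00 × 8.85×10⁻¹² × 8.18×10⁻³ / 1.72×10⁻³ = 4.21×10⁻¹¹ F.
C₂ = κ₂ε₀A/d₂ = 2.25 × 8.85×10⁻¹² × 8.18×10⁻³ / 3.72×10⁻³ = 4.38×10⁻¹¹ F.
C = (1/C₁ + 1/C₂)⁻¹ = 2.15×10⁻¹¹ F.

C ≈ 21.5 pF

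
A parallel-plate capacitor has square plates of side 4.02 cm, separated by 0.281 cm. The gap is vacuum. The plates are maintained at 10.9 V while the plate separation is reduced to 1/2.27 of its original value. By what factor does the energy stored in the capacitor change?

2.27

Battery connected ⇒ V is held fixed.
C₂ = 2.27 C₁ and U = ½CV², so U₂/U₁ = C₂/C₁ = 2.27.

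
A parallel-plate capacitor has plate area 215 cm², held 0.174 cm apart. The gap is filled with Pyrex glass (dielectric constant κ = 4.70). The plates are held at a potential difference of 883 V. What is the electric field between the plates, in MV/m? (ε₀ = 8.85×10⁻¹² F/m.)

E ≈ 0.507 MV/m

E = V/d = 883 / 1.74×10⁻³ = 5.07×10⁵ V/m.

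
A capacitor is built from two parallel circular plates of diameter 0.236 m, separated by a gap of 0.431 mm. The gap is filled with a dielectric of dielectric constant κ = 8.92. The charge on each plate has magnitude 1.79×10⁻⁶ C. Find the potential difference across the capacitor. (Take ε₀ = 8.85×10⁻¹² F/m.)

A = π(0.236/2 m)² = 4.37×10⁻² m².
C = κε₀A/d = 8.92 × 8.85×10⁻¹² × 4.37×10⁻² / 4.31×10⁻⁴ = 8.01×10⁻⁹ F.
V = Q/C = 1.79×10⁻⁶ / 8.01×10⁻⁹ = 2.23×10² V.

V ≈ 223 V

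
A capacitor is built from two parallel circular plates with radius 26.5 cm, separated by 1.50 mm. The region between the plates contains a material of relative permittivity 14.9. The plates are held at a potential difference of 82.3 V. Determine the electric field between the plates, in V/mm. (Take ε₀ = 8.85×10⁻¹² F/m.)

E = V/d = 82.3 / 1.50×10⁻³ = 5.49×10⁴ V/m.

54.9 V/mm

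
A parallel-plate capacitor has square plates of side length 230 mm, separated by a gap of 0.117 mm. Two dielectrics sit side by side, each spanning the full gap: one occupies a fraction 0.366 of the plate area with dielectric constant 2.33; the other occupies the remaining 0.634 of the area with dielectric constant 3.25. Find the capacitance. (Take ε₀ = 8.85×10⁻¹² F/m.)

A = (230 mm)² = 5.29×10⁻² m².
Side-by-side slabs ⇒ two capacitors in parallel, each spanning the full gap.
C₁ = κ₁ε₀A₁/d = 2.33 × 8.85×10⁻¹² × 1.94×10⁻² / 1.17×10⁻⁴ = 3.41×10⁻⁹ F.
C₂ = κ₂ε₀A₂/d = 3.25 × 8.85×10⁻¹² × 3.35×10⁻² / 1.17×10⁻⁴ = 8.24×10⁻⁹ F.
C = C₁ + C₂ = 1.17×10⁻⁸ F.

11.7 nF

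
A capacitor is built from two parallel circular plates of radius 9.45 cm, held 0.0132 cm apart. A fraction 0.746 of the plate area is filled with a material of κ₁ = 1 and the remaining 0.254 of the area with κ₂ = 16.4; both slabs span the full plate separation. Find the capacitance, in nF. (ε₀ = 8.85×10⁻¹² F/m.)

A = π(9.45 cm)² = 2.81×10⁻² m².
Side-by-side slabs ⇒ two capacitors in parallel, each spanning the full gap.
C₁ = κ₁ε₀A₁/d = 1.00 × 8.85×10⁻¹² × 2.09×10⁻² / 1.32×10⁻⁴ = 1.40×10⁻⁹ F.
C₂ = κ₂ε₀A₂/d = 16.4 × 8.85×10⁻¹² × 7.13×10⁻³ / 1.32×10⁻⁴ = 7.84×10⁻⁹ F.
C = C₁ + C₂ = 9.24×10⁻⁹ F.

C ≈ 9.24 nF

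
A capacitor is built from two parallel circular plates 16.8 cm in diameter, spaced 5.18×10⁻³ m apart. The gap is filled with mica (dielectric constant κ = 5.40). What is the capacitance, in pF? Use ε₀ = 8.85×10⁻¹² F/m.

A = π(16.8/2 cm)² = 2.22×10⁻² m².
C = κε₀A/d = 5.40 × 8.85×10⁻¹² × 2.22×10⁻² / 5.18×10⁻³ = 2.05×10⁻¹⁰ F.

205 pF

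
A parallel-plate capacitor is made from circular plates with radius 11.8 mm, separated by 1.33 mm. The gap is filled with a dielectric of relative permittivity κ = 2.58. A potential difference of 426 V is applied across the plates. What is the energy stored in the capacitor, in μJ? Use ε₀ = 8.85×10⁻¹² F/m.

A = π(11.8 mm)² = 4.37×10⁻⁴ m².
C = κε₀A/d = 2.58 × 8.85×10⁻¹² × 4.37×10⁻⁴ / 1.33×10⁻³ = 7.51×10⁻¹² F.
U = ½CV² = ½ × 7.51×10⁻¹² × (426)² = 6.81×10⁻⁷ J.

0.681 μJ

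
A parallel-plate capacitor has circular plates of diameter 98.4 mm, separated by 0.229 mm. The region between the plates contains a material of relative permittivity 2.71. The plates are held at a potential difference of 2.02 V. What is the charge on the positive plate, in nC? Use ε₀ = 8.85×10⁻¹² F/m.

A = π(98.4/2 mm)² = 7.60×10⁻³ m².
C = κε₀A/d = 2.71 × 8.85×10⁻¹² × 7.60×10⁻³ / 2.29×10⁻⁴ = 7.96×10⁻¹⁰ F.
Q = CV = 7.96×10⁻¹⁰ × 2.02 = 1.61×10⁻⁹ C.

1.61 nC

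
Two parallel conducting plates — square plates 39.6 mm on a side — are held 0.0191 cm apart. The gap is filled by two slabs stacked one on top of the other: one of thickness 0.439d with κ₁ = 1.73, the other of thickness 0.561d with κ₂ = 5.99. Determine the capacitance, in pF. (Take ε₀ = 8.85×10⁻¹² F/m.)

A = (39.6 mm)² = 1.57×10⁻³ m².
Stacked slabs ⇒ two capacitors in series, each with the full plate area.
C₁ = κ₁ε₀A/d₁ = 1.73 × 8.85×10⁻¹² × 1.57×10⁻³ / 8.38×10⁻⁵ = 2.86×10⁻¹⁰ F.
C₂ = κ₂ε₀A/d₂ = 5.99 × 8.85×10⁻¹² × 1.57×10⁻³ / 1.07×10⁻⁴ = 7.76×10⁻¹⁰ F.
C = (1/C₁ + 1/C₂)⁻¹ = 2.09×10⁻¹⁰ F.

209 pF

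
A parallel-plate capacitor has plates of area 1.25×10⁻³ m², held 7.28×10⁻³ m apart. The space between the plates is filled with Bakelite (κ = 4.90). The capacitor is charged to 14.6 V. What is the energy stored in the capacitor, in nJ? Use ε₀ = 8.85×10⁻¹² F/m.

C = κε₀A/d = 4.90 × 8.85×10⁻¹² × 1.25×10⁻³ / 7.28×10⁻³ = 7.45×10⁻¹² F.
U = ½CV² = ½ × 7.45×10⁻¹² × (14.6)² = 7.94×10⁻¹⁰ J.

U ≈ 0.794 nJ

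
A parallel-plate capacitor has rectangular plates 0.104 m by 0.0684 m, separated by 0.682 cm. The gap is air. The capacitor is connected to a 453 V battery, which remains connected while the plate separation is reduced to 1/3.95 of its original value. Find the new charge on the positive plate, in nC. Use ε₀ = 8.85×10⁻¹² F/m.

Q ≈ 16.5 nC

A = 0.104 × 0.0684 m² = 7.11×10⁻³ m².
Initially C₁ = ε₀A/d = 8.85×10⁻¹² × 7.11×10⁻³ / 6.82×10⁻³ = 9.23×10⁻¹² F.
Q₁ = 4.18×10⁻⁹ C.
Battery connected ⇒ V is held fixed. C₂ = 3.95 C₁ and Q = CV, so Q₂/Q₁ = C₂/C₁ = 3.95.
Q₂ = 3.95 × 4.18×10⁻⁹ = 1.65×10⁻⁸ C.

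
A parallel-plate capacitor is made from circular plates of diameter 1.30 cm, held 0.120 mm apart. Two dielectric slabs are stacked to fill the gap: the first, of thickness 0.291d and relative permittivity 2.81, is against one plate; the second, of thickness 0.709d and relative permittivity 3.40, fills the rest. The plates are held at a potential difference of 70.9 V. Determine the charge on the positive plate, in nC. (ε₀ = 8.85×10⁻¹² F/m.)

A = π(1.30/2 cm)² = 1.33×10⁻⁴ m².
Stacked slabs ⇒ two capacitors in series, each with the full plate area.
C₁ = κ₁ε₀A/d₁ = 2.81 × 8.85×10⁻¹² × 1.33×10⁻⁴ / 3.49×10⁻⁵ = 9.45×10⁻¹¹ F.
C₂ = κ₂ε₀A/d₂ = 3.40 × 8.85×10⁻¹² × 1.33×10⁻⁴ / 8.51×10⁻⁵ = 4.69×10⁻¹¹ F.
C = (1/C₁ + 1/C₂)⁻¹ = 3.14×10⁻¹¹ F.
Q = CV = 3.14×10⁻¹¹ × 70.9 = 2.22×10⁻⁹ C.

2.22 nC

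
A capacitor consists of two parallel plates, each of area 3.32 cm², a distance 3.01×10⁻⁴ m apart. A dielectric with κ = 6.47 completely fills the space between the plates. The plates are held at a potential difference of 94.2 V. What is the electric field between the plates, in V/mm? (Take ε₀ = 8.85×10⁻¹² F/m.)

E ≈ 313 V/mm

E = V/d = 94.2 / 3.01×10⁻⁴ = 3.13×10⁵ V/m.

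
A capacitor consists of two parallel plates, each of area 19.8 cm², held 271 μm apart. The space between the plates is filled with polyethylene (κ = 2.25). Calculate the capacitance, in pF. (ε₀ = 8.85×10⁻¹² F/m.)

C ≈ 145 pF

A = 19.8 cm² = 1.98×10⁻³ m².
C = κε₀A/d = 2.25 × 8.85×10⁻¹² × 1.98×10⁻³ / 2.71×10⁻⁴ = 1.45×10⁻¹⁰ F.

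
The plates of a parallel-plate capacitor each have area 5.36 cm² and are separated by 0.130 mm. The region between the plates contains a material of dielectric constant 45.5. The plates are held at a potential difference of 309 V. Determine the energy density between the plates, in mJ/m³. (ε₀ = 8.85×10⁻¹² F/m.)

E = V/d = 309 / 1.30×10⁻⁴ = 2.38×10⁶ V/m.
u = ½κε₀E² = ½ × 45.5 × 8.85×10⁻¹² × (2.38×10⁶)² = 1.14×10³ J/m³.

1.14×10⁶ mJ/m³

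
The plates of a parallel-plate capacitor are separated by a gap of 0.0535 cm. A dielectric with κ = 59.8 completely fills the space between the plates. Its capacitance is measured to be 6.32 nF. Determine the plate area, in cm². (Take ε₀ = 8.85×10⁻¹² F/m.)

A = Cd/(κε₀) = 6.32×10⁻⁹ × 5.35×10⁻⁴ / (59.8 × 8.85×10⁻¹²) = 6.39×10⁻³ m².

A ≈ 63.9 cm²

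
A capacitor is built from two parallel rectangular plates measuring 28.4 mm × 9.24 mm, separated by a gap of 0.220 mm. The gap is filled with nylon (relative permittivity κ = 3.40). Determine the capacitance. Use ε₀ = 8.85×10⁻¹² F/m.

A = 28.4 × 9.24 mm² = 2.62×10⁻⁴ m².
C = κε₀A/d = 3.40 × 8.85×10⁻¹² × 2.62×10⁻⁴ / 2.20×10⁻⁴ = 3.59×10⁻¹¹ F.

C ≈ 35.9 pF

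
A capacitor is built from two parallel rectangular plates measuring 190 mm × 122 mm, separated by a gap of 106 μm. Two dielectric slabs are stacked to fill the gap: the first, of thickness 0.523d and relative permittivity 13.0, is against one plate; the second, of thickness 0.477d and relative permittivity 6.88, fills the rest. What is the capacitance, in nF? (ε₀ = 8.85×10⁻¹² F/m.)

17.7 nF

A = 190 × 122 mm² = 2.32×10⁻² m².
Stacked slabs ⇒ two capacitors in series, each with the full plate area.
C₁ = κ₁ε₀A/d₁ = 13.0 × 8.85×10⁻¹² × 2.32×10⁻² / 5.54×10⁻⁵ = 4.81×10⁻⁸ F.
C₂ = κ₂ε₀A/d₂ = 6.88 × 8.85×10⁻¹² × 2.32×10⁻² / 5.06×10⁻⁵ = 2.79×10⁻⁸ F.
C = (1/C₁ + 1/C₂)⁻¹ = 1.77×10⁻⁸ F.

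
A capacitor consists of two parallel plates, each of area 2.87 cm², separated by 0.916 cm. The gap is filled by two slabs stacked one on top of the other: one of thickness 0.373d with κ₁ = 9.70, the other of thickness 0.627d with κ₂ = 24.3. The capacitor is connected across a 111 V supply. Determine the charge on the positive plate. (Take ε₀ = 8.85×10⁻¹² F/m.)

A = 2.87 cm² = 2.87×10⁻⁴ m².
Stacked slabs ⇒ two capacitors in series, each with the full plate area.
C₁ = κ₁ε₀A/d₁ = 9.70 × 8.85×10⁻¹² × 2.87×10⁻⁴ / 3.42×10⁻³ = 7.21×10⁻¹² F.
C₂ = κ₂ε₀A/d₂ = 24.3 × 8.85×10⁻¹² × 2.87×10⁻⁴ / 5.74×10⁻³ = 1.07×10⁻¹¹ F.
C = (1/C₁ + 1/C₂)⁻¹ = 4.32×10⁻¹² F.
Q = CV = 4.32×10⁻¹² × 111 = 4.79×10⁻¹⁰ C.

479 pC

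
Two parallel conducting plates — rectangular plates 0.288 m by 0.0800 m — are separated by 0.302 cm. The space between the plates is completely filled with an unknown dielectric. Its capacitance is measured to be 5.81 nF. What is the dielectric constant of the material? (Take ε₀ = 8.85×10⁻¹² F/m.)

A = 0.288 × 0.0800 m² = 2.30×10⁻² m².
κ = Cd/(ε₀A) = 5.81×10⁻⁹ × 3.02×10⁻³ / (8.85×10⁻¹² × 2.30×10⁻²) = 86.1.

86.1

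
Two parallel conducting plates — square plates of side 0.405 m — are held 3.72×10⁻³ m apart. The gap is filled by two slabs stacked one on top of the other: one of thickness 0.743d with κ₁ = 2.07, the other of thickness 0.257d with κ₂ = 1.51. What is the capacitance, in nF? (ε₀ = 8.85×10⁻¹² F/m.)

A = (0.405 m)² = 0.164 m².
Stacked slabs ⇒ two capacitors in series, each with the full plate area.
C₁ = κ₁ε₀A/d₁ = 2.07 × 8.85×10⁻¹² × 0.164 / 2.76×10⁻³ = 1.09×10⁻⁹ F.
C₂ = κ₂ε₀A/d₂ = 1.51 × 8.85×10⁻¹² × 0.164 / 9.56×10⁻⁴ = 2.29×10⁻⁹ F.
C = (1/C₁ + 1/C₂)⁻¹ = 7.37×10⁻¹⁰ F.

C ≈ 0.737 nF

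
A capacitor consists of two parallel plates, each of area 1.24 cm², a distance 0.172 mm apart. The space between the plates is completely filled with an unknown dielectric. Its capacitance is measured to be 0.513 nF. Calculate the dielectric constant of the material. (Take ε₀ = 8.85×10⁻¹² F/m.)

A = 1.24 cm² = 1.24×10⁻⁴ m².
κ = Cd/(ε₀A) = 5.13×10⁻¹⁰ × 1.72×10⁻⁴ / (8.85×10⁻¹² × 1.24×10⁻⁴) = 80.4.

κ ≈ 80.4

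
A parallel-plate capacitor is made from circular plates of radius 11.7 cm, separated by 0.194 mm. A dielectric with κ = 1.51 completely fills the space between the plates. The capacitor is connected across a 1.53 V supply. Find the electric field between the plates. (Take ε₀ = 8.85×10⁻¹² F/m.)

7.89 kV/m

E = V/d = 1.53 / 1.94×10⁻⁴ = 7.89×10³ V/m.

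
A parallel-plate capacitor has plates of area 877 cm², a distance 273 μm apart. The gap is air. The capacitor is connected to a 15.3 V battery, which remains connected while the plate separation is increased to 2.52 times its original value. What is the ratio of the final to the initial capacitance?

C₂/C₁ ≈ 0.397

C = ε₀A/d scales as 1/d, so C₂/C₁ = d₁/d₂ = 1/2.52 = 0.397.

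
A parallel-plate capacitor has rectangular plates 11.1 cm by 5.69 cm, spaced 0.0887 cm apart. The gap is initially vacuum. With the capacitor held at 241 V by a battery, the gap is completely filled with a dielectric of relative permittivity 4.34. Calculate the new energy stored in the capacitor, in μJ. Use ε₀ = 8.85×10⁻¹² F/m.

U ≈ 7.94 μJ

A = 11.1 × 5.69 cm² = 6.32×10⁻³ m².
Initially C₁ = ε₀A/d = 8.85×10⁻¹² × 6.32×10⁻³ / 8.87×10⁻⁴ = 6.30×10⁻¹¹ F.
U₁ = 1.83×10⁻⁶ J.
Battery connected ⇒ V is held fixed. C₂ = 4.34 C₁ and U = ½CV², so U₂/U₁ = C₂/C₁ = 4.34.
U₂ = 4.34 × 1.83×10⁻⁶ = 7.94×10⁻⁶ J.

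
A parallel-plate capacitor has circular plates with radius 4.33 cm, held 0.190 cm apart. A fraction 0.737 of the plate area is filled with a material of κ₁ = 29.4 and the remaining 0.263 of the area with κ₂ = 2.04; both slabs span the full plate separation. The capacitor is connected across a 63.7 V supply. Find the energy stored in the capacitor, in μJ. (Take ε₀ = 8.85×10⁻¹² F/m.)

A = π(4.33 cm)² = 5.89×10⁻³ m².
Side-by-side slabs ⇒ two capacitors in parallel, each spanning the full gap.
C₁ = κ₁ε₀A₁/d = 29.4 × 8.85×10⁻¹² × 4.34×10⁻³ / 1.90×10⁻³ = 5.94×10⁻¹⁰ F.
C₂ = κ₂ε₀A₂/d = 2.04 × 8.85×10⁻¹² × 1.55×10⁻³ / 1.90×10⁻³ = 1.47×10⁻¹¹ F.
C = C₁ + C₂ = 6.09×10⁻¹⁰ F.
U = ½CV² = ½ × 6.09×10⁻¹⁰ × (63.7)² = 1.24×10⁻⁶ J.

1.24 μJ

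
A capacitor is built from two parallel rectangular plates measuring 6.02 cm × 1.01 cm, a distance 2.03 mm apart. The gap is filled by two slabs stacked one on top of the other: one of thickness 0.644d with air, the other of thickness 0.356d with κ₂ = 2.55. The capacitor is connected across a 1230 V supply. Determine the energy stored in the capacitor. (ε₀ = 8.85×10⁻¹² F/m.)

A = 6.02 × 1.01 cm² = 6.08×10⁻⁴ m².
Stacked slabs ⇒ two capacitors in series, each with the full plate area.
C₁ = κ₁ε₀A/d₁ = 1.00 × 8.85×10⁻¹² × 6.08×10⁻⁴ / 1.31×10⁻³ = 4.12×10⁻¹² F.
C₂ = κ₂ε₀A/d₂ = 2.55 × 8.85×10⁻¹² × 6.08×10⁻⁴ / 7.23×10⁻⁴ = 1.90×10⁻¹¹ F.
C = (1/C₁ + 1/C₂)⁻¹ = 3.38×10⁻¹² F.
U = ½CV² = ½ × 3.38×10⁻¹² × (1230)² = 2.56×10⁻⁶ J.

U ≈ 2.56 μJ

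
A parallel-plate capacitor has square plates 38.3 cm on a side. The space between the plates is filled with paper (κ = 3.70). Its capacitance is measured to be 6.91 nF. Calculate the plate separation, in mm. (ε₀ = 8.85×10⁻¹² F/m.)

0.695 mm

A = (38.3 cm)² = 0.147 m².
d = κε₀A/C = 3.70 × 8.85×10⁻¹² × 0.147 / 6.91×10⁻⁹ = 6.95×10⁻⁴ m.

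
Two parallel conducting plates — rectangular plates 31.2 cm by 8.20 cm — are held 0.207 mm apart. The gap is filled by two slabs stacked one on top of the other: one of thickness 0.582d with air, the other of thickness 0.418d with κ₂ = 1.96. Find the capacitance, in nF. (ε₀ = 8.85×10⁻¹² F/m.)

C ≈ 1.38 nF

A = 31.2 × 8.20 cm² = 2.56×10⁻² m².
Stacked slabs ⇒ two capacitors in series, each with the full plate area.
C₁ = κ₁ε₀A/d₁ = 1.00 × 8.85×10⁻¹² × 2.56×10⁻² / 1.20×10⁻⁴ = 1.88×10⁻⁹ F.
C₂ = κ₂ε₀A/d₂ = 1.96 × 8.85×10⁻¹² × 2.56×10⁻² / 8.65×10⁻⁵ = 5.13×10⁻⁹ F.
C = (1/C₁ + 1/C₂)⁻¹ = 1.38×10⁻⁹ F.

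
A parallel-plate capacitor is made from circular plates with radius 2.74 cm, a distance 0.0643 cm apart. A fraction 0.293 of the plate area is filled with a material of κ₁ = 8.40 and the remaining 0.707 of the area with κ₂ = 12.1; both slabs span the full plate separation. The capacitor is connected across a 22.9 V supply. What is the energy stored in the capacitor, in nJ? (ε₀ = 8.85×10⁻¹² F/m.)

93.8 nJ

A = π(2.74 cm)² = 2.36×10⁻³ m².
Side-by-side slabs ⇒ two capacitors in parallel, each spanning the full gap.
C₁ = κ₁ε₀A₁/d = 8.40 × 8.85×10⁻¹² × 6.91×10⁻⁴ / 6.43×10⁻⁴ = 7.99×10⁻¹¹ F.
C₂ = κ₂ε₀A₂/d = 12.1 × 8.85×10⁻¹² × 1.67×10⁻³ / 6.43×10⁻⁴ = 2.78×10⁻¹⁰ F.
C = C₁ + C₂ = 3.58×10⁻¹⁰ F.
U = ½CV² = ½ × 3.58×10⁻¹⁰ × (22.9)² = 9.38×10⁻⁸ J.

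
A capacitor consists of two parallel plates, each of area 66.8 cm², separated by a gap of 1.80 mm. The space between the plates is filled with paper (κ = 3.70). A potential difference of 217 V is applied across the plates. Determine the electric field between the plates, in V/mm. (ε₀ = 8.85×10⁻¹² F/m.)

121 V/mm

E = V/d = 217 / 1.80×10⁻³ = 1.21×10⁵ V/m.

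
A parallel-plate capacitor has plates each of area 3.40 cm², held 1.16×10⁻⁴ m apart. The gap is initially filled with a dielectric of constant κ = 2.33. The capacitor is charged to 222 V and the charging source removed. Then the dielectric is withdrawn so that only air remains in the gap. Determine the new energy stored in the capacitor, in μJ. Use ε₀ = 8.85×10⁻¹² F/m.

A = 3.40 cm² = 3.40×10⁻⁴ m².
Initially C₁ = κε₀A/d = 2.33 × 8.85×10⁻¹² × 3.40×10⁻⁴ / 1.16×10⁻⁴ = 6.04×10⁻¹¹ F.
U₁ = 1.49×10⁻⁶ J.
Isolated ⇒ Q is held fixed. C₂ = 0.429 C₁ and U = Q²/(2C), so U₂/U₁ = C₁/C₂ = 2.33.
U₂ = 2.33 × 1.49×10⁻⁶ = 3.47×10⁻⁶ J.

U ≈ 3.47 μJ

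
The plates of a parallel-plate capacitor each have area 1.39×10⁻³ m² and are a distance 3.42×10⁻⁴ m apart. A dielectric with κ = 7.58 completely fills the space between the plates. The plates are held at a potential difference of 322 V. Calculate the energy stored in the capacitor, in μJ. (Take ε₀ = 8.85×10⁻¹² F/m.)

C = κε₀A/d = 7.58 × 8.85×10⁻¹² × 1.39×10⁻³ / 3.42×10⁻⁴ = 2.73×10⁻¹⁰ F.
U = ½CV² = ½ × 2.73×10⁻¹⁰ × (322)² = 1.41×10⁻⁵ J.

U ≈ 14.1 μJ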